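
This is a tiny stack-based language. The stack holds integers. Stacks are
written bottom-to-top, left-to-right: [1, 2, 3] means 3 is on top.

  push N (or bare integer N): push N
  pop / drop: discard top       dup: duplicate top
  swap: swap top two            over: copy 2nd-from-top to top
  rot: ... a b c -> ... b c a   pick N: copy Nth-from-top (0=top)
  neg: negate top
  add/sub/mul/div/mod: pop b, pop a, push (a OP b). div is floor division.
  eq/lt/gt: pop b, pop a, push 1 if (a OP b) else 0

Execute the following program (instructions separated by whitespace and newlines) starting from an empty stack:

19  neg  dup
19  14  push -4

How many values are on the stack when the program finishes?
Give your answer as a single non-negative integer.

Answer: 5

Derivation:
After 'push 19': stack = [19] (depth 1)
After 'neg': stack = [-19] (depth 1)
After 'dup': stack = [-19, -19] (depth 2)
After 'push 19': stack = [-19, -19, 19] (depth 3)
After 'push 14': stack = [-19, -19, 19, 14] (depth 4)
After 'push -4': stack = [-19, -19, 19, 14, -4] (depth 5)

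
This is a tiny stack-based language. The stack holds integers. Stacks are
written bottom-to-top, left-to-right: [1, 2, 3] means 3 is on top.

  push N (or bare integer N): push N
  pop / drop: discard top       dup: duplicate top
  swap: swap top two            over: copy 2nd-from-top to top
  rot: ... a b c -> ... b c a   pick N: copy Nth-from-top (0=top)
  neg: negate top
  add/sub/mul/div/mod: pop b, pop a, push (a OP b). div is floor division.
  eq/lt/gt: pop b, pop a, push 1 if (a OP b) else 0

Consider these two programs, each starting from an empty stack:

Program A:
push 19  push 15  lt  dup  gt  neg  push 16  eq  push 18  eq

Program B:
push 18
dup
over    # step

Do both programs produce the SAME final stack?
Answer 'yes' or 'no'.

Program A trace:
  After 'push 19': [19]
  After 'push 15': [19, 15]
  After 'lt': [0]
  After 'dup': [0, 0]
  After 'gt': [0]
  After 'neg': [0]
  After 'push 16': [0, 16]
  After 'eq': [0]
  After 'push 18': [0, 18]
  After 'eq': [0]
Program A final stack: [0]

Program B trace:
  After 'push 18': [18]
  After 'dup': [18, 18]
  After 'over': [18, 18, 18]
Program B final stack: [18, 18, 18]
Same: no

Answer: no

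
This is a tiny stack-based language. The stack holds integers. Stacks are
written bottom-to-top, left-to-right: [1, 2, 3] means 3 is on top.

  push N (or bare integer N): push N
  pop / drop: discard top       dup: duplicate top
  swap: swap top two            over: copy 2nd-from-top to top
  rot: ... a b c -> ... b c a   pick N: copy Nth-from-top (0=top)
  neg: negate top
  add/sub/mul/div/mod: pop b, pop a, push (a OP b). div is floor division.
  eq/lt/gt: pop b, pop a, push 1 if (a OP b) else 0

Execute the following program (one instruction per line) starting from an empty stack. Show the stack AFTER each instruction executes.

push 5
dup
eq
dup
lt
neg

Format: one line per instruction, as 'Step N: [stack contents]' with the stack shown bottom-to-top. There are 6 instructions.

Step 1: [5]
Step 2: [5, 5]
Step 3: [1]
Step 4: [1, 1]
Step 5: [0]
Step 6: [0]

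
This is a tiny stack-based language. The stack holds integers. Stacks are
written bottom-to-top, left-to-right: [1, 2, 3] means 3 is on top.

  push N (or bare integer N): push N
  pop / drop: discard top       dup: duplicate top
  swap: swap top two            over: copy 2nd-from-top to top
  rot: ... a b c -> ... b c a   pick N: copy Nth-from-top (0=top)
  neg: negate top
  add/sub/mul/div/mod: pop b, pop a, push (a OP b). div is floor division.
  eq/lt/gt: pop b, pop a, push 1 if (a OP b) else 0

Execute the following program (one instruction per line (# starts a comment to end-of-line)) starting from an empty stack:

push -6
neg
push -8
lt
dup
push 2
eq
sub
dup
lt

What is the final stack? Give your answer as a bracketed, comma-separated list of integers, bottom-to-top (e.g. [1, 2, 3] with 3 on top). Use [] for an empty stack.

Answer: [0]

Derivation:
After 'push -6': [-6]
After 'neg': [6]
After 'push -8': [6, -8]
After 'lt': [0]
After 'dup': [0, 0]
After 'push 2': [0, 0, 2]
After 'eq': [0, 0]
After 'sub': [0]
After 'dup': [0, 0]
After 'lt': [0]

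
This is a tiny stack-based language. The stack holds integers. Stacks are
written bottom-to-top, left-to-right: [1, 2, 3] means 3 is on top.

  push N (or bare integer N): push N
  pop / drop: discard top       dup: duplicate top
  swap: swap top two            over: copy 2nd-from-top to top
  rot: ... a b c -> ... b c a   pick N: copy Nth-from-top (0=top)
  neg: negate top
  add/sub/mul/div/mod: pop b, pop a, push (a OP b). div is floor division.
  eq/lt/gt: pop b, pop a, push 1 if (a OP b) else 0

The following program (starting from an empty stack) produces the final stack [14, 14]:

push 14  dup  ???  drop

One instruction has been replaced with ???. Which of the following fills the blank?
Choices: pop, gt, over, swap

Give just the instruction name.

Stack before ???: [14, 14]
Stack after ???:  [14, 14, 14]
Checking each choice:
  pop: produces []
  gt: produces []
  over: MATCH
  swap: produces [14]


Answer: over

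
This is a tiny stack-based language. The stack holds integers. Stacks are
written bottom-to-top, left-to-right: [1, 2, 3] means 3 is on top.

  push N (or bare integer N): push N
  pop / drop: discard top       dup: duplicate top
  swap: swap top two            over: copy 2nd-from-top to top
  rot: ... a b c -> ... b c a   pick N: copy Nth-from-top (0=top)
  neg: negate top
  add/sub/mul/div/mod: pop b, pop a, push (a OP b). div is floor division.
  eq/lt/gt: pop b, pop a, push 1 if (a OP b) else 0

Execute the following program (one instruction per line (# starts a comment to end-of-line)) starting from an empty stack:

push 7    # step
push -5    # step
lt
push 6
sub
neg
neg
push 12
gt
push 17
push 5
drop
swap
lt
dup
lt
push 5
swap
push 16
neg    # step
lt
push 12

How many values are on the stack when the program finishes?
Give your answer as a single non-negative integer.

Answer: 3

Derivation:
After 'push 7': stack = [7] (depth 1)
After 'push -5': stack = [7, -5] (depth 2)
After 'lt': stack = [0] (depth 1)
After 'push 6': stack = [0, 6] (depth 2)
After 'sub': stack = [-6] (depth 1)
After 'neg': stack = [6] (depth 1)
After 'neg': stack = [-6] (depth 1)
After 'push 12': stack = [-6, 12] (depth 2)
After 'gt': stack = [0] (depth 1)
After 'push 17': stack = [0, 17] (depth 2)
  ...
After 'swap': stack = [17, 0] (depth 2)
After 'lt': stack = [0] (depth 1)
After 'dup': stack = [0, 0] (depth 2)
After 'lt': stack = [0] (depth 1)
After 'push 5': stack = [0, 5] (depth 2)
After 'swap': stack = [5, 0] (depth 2)
After 'push 16': stack = [5, 0, 16] (depth 3)
After 'neg': stack = [5, 0, -16] (depth 3)
After 'lt': stack = [5, 0] (depth 2)
After 'push 12': stack = [5, 0, 12] (depth 3)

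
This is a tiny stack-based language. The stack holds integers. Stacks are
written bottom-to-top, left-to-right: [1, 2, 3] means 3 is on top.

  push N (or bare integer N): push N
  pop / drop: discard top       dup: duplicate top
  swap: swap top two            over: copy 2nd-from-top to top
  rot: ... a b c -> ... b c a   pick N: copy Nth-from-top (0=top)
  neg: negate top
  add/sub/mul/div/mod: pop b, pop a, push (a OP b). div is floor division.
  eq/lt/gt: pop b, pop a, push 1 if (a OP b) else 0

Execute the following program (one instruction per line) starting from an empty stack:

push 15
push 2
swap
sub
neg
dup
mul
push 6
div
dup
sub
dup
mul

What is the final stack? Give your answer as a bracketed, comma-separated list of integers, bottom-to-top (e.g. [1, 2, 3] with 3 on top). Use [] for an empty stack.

After 'push 15': [15]
After 'push 2': [15, 2]
After 'swap': [2, 15]
After 'sub': [-13]
After 'neg': [13]
After 'dup': [13, 13]
After 'mul': [169]
After 'push 6': [169, 6]
After 'div': [28]
After 'dup': [28, 28]
After 'sub': [0]
After 'dup': [0, 0]
After 'mul': [0]

Answer: [0]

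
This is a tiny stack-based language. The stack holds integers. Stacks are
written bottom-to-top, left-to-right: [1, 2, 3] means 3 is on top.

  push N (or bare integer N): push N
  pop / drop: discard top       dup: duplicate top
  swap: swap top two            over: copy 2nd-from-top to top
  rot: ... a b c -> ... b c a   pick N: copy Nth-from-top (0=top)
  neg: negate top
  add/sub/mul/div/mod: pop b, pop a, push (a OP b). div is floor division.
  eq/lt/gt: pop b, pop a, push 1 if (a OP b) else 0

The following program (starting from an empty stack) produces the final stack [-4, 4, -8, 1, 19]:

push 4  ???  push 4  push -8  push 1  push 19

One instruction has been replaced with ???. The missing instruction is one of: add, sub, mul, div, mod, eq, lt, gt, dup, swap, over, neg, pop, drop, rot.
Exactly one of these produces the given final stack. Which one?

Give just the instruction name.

Answer: neg

Derivation:
Stack before ???: [4]
Stack after ???:  [-4]
The instruction that transforms [4] -> [-4] is: neg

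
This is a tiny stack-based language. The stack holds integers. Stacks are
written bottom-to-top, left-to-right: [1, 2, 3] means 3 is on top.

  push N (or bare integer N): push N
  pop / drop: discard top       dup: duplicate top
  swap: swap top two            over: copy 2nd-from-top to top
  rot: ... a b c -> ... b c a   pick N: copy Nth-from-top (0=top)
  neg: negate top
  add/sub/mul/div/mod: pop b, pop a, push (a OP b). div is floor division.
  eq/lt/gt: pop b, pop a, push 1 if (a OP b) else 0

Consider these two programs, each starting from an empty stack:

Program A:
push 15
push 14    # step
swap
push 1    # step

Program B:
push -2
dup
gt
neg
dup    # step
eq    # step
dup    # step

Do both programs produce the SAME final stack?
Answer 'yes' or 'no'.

Program A trace:
  After 'push 15': [15]
  After 'push 14': [15, 14]
  After 'swap': [14, 15]
  After 'push 1': [14, 15, 1]
Program A final stack: [14, 15, 1]

Program B trace:
  After 'push -2': [-2]
  After 'dup': [-2, -2]
  After 'gt': [0]
  After 'neg': [0]
  After 'dup': [0, 0]
  After 'eq': [1]
  After 'dup': [1, 1]
Program B final stack: [1, 1]
Same: no

Answer: no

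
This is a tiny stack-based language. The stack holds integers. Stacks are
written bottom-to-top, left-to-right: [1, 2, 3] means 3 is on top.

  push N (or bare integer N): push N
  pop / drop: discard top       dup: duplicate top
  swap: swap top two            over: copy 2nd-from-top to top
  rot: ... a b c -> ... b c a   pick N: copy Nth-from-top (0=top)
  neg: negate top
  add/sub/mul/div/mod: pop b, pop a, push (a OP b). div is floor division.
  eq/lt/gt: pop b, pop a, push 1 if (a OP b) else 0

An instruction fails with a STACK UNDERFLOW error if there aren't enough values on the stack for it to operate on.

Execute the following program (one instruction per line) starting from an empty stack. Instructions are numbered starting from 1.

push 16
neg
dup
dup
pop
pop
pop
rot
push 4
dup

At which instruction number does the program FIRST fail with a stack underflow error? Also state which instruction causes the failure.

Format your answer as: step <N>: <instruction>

Step 1 ('push 16'): stack = [16], depth = 1
Step 2 ('neg'): stack = [-16], depth = 1
Step 3 ('dup'): stack = [-16, -16], depth = 2
Step 4 ('dup'): stack = [-16, -16, -16], depth = 3
Step 5 ('pop'): stack = [-16, -16], depth = 2
Step 6 ('pop'): stack = [-16], depth = 1
Step 7 ('pop'): stack = [], depth = 0
Step 8 ('rot'): needs 3 value(s) but depth is 0 — STACK UNDERFLOW

Answer: step 8: rot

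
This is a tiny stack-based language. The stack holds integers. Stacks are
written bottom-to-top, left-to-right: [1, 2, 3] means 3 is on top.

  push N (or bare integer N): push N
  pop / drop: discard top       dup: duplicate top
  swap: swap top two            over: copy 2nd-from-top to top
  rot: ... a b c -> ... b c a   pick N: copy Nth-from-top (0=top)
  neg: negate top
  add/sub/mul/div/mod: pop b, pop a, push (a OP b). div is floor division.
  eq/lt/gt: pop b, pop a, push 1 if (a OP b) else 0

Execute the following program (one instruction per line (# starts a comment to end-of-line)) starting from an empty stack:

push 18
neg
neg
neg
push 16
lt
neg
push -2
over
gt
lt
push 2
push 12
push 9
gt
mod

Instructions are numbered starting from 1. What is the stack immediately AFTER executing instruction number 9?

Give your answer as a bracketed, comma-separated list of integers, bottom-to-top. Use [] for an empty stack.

Answer: [-1, -2, -1]

Derivation:
Step 1 ('push 18'): [18]
Step 2 ('neg'): [-18]
Step 3 ('neg'): [18]
Step 4 ('neg'): [-18]
Step 5 ('push 16'): [-18, 16]
Step 6 ('lt'): [1]
Step 7 ('neg'): [-1]
Step 8 ('push -2'): [-1, -2]
Step 9 ('over'): [-1, -2, -1]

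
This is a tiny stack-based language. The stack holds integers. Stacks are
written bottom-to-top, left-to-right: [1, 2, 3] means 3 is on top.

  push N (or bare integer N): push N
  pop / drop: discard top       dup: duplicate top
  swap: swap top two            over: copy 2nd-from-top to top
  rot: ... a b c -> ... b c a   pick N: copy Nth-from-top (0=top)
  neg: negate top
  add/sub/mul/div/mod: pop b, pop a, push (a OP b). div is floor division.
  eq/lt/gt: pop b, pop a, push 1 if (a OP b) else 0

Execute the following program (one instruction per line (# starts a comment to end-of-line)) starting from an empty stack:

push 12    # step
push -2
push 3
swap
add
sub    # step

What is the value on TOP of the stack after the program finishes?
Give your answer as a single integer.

Answer: 11

Derivation:
After 'push 12': [12]
After 'push -2': [12, -2]
After 'push 3': [12, -2, 3]
After 'swap': [12, 3, -2]
After 'add': [12, 1]
After 'sub': [11]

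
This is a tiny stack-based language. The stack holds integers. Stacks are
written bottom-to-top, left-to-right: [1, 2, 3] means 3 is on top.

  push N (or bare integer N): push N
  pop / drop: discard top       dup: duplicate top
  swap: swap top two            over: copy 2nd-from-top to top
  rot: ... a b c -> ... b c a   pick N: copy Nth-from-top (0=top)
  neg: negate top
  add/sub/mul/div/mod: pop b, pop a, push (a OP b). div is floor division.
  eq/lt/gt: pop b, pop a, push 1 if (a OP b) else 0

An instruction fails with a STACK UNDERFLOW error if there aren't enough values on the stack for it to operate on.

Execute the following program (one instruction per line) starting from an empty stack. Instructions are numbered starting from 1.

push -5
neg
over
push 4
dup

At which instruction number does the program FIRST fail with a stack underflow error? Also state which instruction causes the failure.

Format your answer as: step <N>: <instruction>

Answer: step 3: over

Derivation:
Step 1 ('push -5'): stack = [-5], depth = 1
Step 2 ('neg'): stack = [5], depth = 1
Step 3 ('over'): needs 2 value(s) but depth is 1 — STACK UNDERFLOW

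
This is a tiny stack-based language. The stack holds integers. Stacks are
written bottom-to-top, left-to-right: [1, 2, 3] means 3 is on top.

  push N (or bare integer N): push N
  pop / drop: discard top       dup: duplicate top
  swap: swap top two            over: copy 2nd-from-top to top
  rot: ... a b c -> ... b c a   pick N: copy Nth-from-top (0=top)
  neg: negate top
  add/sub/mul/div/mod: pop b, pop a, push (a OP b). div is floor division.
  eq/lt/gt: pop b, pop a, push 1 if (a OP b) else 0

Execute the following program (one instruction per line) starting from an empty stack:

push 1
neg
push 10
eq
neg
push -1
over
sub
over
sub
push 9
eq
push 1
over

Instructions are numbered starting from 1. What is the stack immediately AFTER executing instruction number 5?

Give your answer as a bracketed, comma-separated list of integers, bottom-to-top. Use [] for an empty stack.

Step 1 ('push 1'): [1]
Step 2 ('neg'): [-1]
Step 3 ('push 10'): [-1, 10]
Step 4 ('eq'): [0]
Step 5 ('neg'): [0]

Answer: [0]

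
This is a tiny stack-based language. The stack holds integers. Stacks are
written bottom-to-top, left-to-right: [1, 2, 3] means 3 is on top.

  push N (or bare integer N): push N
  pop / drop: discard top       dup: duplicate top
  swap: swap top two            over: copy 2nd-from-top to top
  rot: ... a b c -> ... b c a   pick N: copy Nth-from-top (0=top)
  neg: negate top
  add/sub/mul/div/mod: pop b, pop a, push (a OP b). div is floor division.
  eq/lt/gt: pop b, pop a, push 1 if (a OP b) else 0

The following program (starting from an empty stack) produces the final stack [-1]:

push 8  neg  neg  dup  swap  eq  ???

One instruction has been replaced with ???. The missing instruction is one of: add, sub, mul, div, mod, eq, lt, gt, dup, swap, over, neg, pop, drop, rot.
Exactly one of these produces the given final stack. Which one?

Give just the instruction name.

Answer: neg

Derivation:
Stack before ???: [1]
Stack after ???:  [-1]
The instruction that transforms [1] -> [-1] is: neg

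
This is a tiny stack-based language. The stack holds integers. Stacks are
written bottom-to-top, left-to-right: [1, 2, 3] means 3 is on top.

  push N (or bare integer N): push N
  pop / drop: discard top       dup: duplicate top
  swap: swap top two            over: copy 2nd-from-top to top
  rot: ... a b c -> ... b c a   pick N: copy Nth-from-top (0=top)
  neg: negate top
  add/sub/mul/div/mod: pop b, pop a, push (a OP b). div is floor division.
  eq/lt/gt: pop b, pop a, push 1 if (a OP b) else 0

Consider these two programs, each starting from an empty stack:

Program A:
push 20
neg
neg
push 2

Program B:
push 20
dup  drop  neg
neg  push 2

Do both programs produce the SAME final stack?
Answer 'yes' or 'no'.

Answer: yes

Derivation:
Program A trace:
  After 'push 20': [20]
  After 'neg': [-20]
  After 'neg': [20]
  After 'push 2': [20, 2]
Program A final stack: [20, 2]

Program B trace:
  After 'push 20': [20]
  After 'dup': [20, 20]
  After 'drop': [20]
  After 'neg': [-20]
  After 'neg': [20]
  After 'push 2': [20, 2]
Program B final stack: [20, 2]
Same: yes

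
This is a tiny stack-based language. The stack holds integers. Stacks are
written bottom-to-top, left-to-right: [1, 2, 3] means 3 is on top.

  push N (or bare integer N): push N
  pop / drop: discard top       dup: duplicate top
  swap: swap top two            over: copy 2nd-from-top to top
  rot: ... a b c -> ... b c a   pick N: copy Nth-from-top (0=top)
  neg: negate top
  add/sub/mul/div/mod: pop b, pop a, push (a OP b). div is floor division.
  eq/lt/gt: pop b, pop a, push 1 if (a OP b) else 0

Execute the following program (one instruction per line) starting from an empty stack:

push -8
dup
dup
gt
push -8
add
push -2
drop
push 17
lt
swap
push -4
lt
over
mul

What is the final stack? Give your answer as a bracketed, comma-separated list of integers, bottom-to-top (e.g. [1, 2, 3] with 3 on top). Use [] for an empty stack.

Answer: [1, 1]

Derivation:
After 'push -8': [-8]
After 'dup': [-8, -8]
After 'dup': [-8, -8, -8]
After 'gt': [-8, 0]
After 'push -8': [-8, 0, -8]
After 'add': [-8, -8]
After 'push -2': [-8, -8, -2]
After 'drop': [-8, -8]
After 'push 17': [-8, -8, 17]
After 'lt': [-8, 1]
After 'swap': [1, -8]
After 'push -4': [1, -8, -4]
After 'lt': [1, 1]
After 'over': [1, 1, 1]
After 'mul': [1, 1]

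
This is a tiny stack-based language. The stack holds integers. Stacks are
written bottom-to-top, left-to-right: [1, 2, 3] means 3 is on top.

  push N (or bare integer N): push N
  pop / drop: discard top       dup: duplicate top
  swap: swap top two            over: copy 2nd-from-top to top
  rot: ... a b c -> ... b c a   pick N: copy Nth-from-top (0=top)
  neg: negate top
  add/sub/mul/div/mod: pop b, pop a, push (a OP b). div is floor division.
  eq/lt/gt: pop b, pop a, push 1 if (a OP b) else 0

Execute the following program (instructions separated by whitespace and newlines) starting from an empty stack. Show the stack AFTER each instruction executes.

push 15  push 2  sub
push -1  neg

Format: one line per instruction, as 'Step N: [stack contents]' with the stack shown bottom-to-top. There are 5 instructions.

Step 1: [15]
Step 2: [15, 2]
Step 3: [13]
Step 4: [13, -1]
Step 5: [13, 1]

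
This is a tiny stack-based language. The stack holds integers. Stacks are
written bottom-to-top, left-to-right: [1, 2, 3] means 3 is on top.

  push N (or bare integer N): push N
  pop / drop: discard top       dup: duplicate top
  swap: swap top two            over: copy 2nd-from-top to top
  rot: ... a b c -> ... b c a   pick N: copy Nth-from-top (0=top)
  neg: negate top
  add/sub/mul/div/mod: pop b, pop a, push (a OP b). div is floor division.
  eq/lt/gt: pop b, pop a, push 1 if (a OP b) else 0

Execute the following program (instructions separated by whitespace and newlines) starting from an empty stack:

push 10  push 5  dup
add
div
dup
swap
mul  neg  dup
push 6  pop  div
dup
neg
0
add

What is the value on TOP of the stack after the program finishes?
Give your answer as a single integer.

Answer: -1

Derivation:
After 'push 10': [10]
After 'push 5': [10, 5]
After 'dup': [10, 5, 5]
After 'add': [10, 10]
After 'div': [1]
After 'dup': [1, 1]
After 'swap': [1, 1]
After 'mul': [1]
After 'neg': [-1]
After 'dup': [-1, -1]
After 'push 6': [-1, -1, 6]
After 'pop': [-1, -1]
After 'div': [1]
After 'dup': [1, 1]
After 'neg': [1, -1]
After 'push 0': [1, -1, 0]
After 'add': [1, -1]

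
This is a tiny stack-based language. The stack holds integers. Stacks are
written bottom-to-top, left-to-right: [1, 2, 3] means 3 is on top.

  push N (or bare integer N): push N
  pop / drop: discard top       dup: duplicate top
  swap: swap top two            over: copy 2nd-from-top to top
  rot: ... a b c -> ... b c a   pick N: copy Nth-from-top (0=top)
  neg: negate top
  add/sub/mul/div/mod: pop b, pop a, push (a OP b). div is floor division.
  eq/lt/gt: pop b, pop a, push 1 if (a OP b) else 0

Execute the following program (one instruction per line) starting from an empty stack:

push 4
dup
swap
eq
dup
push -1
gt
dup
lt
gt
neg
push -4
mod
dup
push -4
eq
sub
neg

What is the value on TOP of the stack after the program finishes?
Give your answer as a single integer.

Answer: 1

Derivation:
After 'push 4': [4]
After 'dup': [4, 4]
After 'swap': [4, 4]
After 'eq': [1]
After 'dup': [1, 1]
After 'push -1': [1, 1, -1]
After 'gt': [1, 1]
After 'dup': [1, 1, 1]
After 'lt': [1, 0]
After 'gt': [1]
After 'neg': [-1]
After 'push -4': [-1, -4]
After 'mod': [-1]
After 'dup': [-1, -1]
After 'push -4': [-1, -1, -4]
After 'eq': [-1, 0]
After 'sub': [-1]
After 'neg': [1]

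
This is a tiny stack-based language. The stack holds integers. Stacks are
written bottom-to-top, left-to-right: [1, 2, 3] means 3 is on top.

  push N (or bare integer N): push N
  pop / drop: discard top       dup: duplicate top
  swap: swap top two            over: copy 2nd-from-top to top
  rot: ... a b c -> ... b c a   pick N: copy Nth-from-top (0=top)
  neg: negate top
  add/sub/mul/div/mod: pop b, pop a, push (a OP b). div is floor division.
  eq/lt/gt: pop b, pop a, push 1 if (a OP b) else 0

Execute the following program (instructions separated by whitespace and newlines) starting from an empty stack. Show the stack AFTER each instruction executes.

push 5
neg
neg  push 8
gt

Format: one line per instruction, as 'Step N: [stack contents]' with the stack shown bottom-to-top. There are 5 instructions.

Step 1: [5]
Step 2: [-5]
Step 3: [5]
Step 4: [5, 8]
Step 5: [0]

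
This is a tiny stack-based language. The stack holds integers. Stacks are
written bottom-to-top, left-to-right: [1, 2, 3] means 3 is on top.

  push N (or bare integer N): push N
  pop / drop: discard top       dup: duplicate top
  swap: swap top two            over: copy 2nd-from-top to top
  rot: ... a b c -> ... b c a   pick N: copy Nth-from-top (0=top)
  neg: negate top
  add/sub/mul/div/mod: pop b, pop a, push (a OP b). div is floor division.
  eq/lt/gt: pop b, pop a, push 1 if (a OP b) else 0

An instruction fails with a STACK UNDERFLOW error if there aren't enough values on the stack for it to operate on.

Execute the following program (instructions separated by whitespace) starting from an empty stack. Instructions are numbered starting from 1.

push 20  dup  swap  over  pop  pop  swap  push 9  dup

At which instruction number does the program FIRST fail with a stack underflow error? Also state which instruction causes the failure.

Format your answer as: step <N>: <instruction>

Step 1 ('push 20'): stack = [20], depth = 1
Step 2 ('dup'): stack = [20, 20], depth = 2
Step 3 ('swap'): stack = [20, 20], depth = 2
Step 4 ('over'): stack = [20, 20, 20], depth = 3
Step 5 ('pop'): stack = [20, 20], depth = 2
Step 6 ('pop'): stack = [20], depth = 1
Step 7 ('swap'): needs 2 value(s) but depth is 1 — STACK UNDERFLOW

Answer: step 7: swap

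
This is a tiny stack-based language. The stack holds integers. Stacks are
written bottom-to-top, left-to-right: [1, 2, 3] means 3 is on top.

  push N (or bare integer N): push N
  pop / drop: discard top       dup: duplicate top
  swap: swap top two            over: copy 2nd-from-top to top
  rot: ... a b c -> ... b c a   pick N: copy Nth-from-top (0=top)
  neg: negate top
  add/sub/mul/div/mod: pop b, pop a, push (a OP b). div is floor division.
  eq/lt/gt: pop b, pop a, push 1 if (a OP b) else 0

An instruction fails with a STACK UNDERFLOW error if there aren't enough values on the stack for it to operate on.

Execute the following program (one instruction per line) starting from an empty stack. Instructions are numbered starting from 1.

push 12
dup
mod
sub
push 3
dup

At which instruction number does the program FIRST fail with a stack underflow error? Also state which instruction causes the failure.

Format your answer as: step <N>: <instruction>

Step 1 ('push 12'): stack = [12], depth = 1
Step 2 ('dup'): stack = [12, 12], depth = 2
Step 3 ('mod'): stack = [0], depth = 1
Step 4 ('sub'): needs 2 value(s) but depth is 1 — STACK UNDERFLOW

Answer: step 4: sub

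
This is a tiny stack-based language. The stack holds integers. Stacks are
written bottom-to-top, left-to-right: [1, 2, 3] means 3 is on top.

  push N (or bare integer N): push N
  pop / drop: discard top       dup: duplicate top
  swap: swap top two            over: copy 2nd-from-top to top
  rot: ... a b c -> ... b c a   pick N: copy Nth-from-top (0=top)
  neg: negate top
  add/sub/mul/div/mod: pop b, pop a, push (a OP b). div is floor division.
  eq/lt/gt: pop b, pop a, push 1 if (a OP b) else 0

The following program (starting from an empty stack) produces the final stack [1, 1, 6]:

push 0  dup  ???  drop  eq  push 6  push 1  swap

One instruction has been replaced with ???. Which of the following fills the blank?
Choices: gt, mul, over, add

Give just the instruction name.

Stack before ???: [0, 0]
Stack after ???:  [0, 0, 0]
Checking each choice:
  gt: stack underflow (need 2, have 0)
  mul: stack underflow (need 2, have 0)
  over: MATCH
  add: stack underflow (need 2, have 0)


Answer: over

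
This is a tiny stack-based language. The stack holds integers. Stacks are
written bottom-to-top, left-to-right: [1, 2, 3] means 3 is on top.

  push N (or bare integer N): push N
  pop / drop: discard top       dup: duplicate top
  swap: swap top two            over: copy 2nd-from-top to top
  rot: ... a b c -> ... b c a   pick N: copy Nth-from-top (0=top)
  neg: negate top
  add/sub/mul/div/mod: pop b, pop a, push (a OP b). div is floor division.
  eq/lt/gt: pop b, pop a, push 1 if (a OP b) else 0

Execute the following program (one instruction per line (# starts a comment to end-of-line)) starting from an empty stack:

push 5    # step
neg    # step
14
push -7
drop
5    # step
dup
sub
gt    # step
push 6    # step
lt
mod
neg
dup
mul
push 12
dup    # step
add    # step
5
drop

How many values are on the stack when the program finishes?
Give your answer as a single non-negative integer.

After 'push 5': stack = [5] (depth 1)
After 'neg': stack = [-5] (depth 1)
After 'push 14': stack = [-5, 14] (depth 2)
After 'push -7': stack = [-5, 14, -7] (depth 3)
After 'drop': stack = [-5, 14] (depth 2)
After 'push 5': stack = [-5, 14, 5] (depth 3)
After 'dup': stack = [-5, 14, 5, 5] (depth 4)
After 'sub': stack = [-5, 14, 0] (depth 3)
After 'gt': stack = [-5, 1] (depth 2)
After 'push 6': stack = [-5, 1, 6] (depth 3)
After 'lt': stack = [-5, 1] (depth 2)
After 'mod': stack = [0] (depth 1)
After 'neg': stack = [0] (depth 1)
After 'dup': stack = [0, 0] (depth 2)
After 'mul': stack = [0] (depth 1)
After 'push 12': stack = [0, 12] (depth 2)
After 'dup': stack = [0, 12, 12] (depth 3)
After 'add': stack = [0, 24] (depth 2)
After 'push 5': stack = [0, 24, 5] (depth 3)
After 'drop': stack = [0, 24] (depth 2)

Answer: 2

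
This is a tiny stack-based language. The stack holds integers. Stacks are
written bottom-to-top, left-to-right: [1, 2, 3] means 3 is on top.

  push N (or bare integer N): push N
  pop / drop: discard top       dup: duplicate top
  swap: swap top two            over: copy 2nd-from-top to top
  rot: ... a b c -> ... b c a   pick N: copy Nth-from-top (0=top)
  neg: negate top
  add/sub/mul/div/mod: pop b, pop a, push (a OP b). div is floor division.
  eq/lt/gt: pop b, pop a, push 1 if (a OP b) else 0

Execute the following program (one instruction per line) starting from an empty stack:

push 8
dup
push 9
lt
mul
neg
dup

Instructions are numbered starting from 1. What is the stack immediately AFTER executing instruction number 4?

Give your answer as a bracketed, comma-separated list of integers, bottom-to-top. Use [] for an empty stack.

Answer: [8, 1]

Derivation:
Step 1 ('push 8'): [8]
Step 2 ('dup'): [8, 8]
Step 3 ('push 9'): [8, 8, 9]
Step 4 ('lt'): [8, 1]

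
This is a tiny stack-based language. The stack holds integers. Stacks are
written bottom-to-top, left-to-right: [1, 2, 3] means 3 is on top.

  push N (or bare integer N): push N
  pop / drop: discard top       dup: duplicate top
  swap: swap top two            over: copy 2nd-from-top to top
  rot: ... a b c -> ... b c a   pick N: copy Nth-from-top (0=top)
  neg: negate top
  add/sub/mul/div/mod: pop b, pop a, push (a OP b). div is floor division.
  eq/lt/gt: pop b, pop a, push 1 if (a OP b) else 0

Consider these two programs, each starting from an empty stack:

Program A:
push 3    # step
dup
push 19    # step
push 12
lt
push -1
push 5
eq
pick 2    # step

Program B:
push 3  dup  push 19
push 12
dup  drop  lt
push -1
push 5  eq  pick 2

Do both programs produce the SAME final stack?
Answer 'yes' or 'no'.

Program A trace:
  After 'push 3': [3]
  After 'dup': [3, 3]
  After 'push 19': [3, 3, 19]
  After 'push 12': [3, 3, 19, 12]
  After 'lt': [3, 3, 0]
  After 'push -1': [3, 3, 0, -1]
  After 'push 5': [3, 3, 0, -1, 5]
  After 'eq': [3, 3, 0, 0]
  After 'pick 2': [3, 3, 0, 0, 3]
Program A final stack: [3, 3, 0, 0, 3]

Program B trace:
  After 'push 3': [3]
  After 'dup': [3, 3]
  After 'push 19': [3, 3, 19]
  After 'push 12': [3, 3, 19, 12]
  After 'dup': [3, 3, 19, 12, 12]
  After 'drop': [3, 3, 19, 12]
  After 'lt': [3, 3, 0]
  After 'push -1': [3, 3, 0, -1]
  After 'push 5': [3, 3, 0, -1, 5]
  After 'eq': [3, 3, 0, 0]
  After 'pick 2': [3, 3, 0, 0, 3]
Program B final stack: [3, 3, 0, 0, 3]
Same: yes

Answer: yes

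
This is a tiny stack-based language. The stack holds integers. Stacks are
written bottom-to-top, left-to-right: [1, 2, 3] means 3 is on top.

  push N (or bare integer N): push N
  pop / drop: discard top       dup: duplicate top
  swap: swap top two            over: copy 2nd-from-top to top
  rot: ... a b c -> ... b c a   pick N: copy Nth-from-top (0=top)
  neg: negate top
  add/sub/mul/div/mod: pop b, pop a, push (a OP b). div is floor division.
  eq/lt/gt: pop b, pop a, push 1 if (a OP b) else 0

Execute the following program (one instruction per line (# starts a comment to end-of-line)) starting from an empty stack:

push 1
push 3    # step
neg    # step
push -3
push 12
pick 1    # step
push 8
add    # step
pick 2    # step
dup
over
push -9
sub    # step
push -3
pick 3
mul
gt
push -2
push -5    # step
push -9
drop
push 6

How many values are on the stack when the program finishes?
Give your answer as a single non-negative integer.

After 'push 1': stack = [1] (depth 1)
After 'push 3': stack = [1, 3] (depth 2)
After 'neg': stack = [1, -3] (depth 2)
After 'push -3': stack = [1, -3, -3] (depth 3)
After 'push 12': stack = [1, -3, -3, 12] (depth 4)
After 'pick 1': stack = [1, -3, -3, 12, -3] (depth 5)
After 'push 8': stack = [1, -3, -3, 12, -3, 8] (depth 6)
After 'add': stack = [1, -3, -3, 12, 5] (depth 5)
After 'pick 2': stack = [1, -3, -3, 12, 5, -3] (depth 6)
After 'dup': stack = [1, -3, -3, 12, 5, -3, -3] (depth 7)
  ...
After 'sub': stack = [1, -3, -3, 12, 5, -3, -3, 6] (depth 8)
After 'push -3': stack = [1, -3, -3, 12, 5, -3, -3, 6, -3] (depth 9)
After 'pick 3': stack = [1, -3, -3, 12, 5, -3, -3, 6, -3, -3] (depth 10)
After 'mul': stack = [1, -3, -3, 12, 5, -3, -3, 6, 9] (depth 9)
After 'gt': stack = [1, -3, -3, 12, 5, -3, -3, 0] (depth 8)
After 'push -2': stack = [1, -3, -3, 12, 5, -3, -3, 0, -2] (depth 9)
After 'push -5': stack = [1, -3, -3, 12, 5, -3, -3, 0, -2, -5] (depth 10)
After 'push -9': stack = [1, -3, -3, 12, 5, -3, -3, 0, -2, -5, -9] (depth 11)
After 'drop': stack = [1, -3, -3, 12, 5, -3, -3, 0, -2, -5] (depth 10)
After 'push 6': stack = [1, -3, -3, 12, 5, -3, -3, 0, -2, -5, 6] (depth 11)

Answer: 11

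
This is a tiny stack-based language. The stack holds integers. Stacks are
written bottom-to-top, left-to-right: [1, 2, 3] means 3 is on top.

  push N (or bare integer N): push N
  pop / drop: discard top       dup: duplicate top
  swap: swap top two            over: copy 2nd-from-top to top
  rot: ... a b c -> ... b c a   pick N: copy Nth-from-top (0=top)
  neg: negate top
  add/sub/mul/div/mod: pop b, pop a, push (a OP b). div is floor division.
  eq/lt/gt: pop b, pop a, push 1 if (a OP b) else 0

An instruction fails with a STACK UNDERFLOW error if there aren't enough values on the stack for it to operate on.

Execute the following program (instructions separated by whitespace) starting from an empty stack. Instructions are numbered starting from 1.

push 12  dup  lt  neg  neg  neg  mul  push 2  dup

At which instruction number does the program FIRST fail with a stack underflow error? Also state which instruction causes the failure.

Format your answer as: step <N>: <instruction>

Answer: step 7: mul

Derivation:
Step 1 ('push 12'): stack = [12], depth = 1
Step 2 ('dup'): stack = [12, 12], depth = 2
Step 3 ('lt'): stack = [0], depth = 1
Step 4 ('neg'): stack = [0], depth = 1
Step 5 ('neg'): stack = [0], depth = 1
Step 6 ('neg'): stack = [0], depth = 1
Step 7 ('mul'): needs 2 value(s) but depth is 1 — STACK UNDERFLOW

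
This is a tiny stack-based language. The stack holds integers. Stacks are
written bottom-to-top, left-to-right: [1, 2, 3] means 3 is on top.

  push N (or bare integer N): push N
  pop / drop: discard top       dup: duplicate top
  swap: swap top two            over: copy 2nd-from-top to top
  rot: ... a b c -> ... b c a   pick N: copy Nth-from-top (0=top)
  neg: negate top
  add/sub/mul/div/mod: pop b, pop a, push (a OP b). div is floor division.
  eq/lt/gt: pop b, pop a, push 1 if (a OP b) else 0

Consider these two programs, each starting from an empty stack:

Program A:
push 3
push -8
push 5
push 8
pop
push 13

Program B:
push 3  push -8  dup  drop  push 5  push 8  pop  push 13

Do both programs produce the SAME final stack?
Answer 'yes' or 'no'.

Answer: yes

Derivation:
Program A trace:
  After 'push 3': [3]
  After 'push -8': [3, -8]
  After 'push 5': [3, -8, 5]
  After 'push 8': [3, -8, 5, 8]
  After 'pop': [3, -8, 5]
  After 'push 13': [3, -8, 5, 13]
Program A final stack: [3, -8, 5, 13]

Program B trace:
  After 'push 3': [3]
  After 'push -8': [3, -8]
  After 'dup': [3, -8, -8]
  After 'drop': [3, -8]
  After 'push 5': [3, -8, 5]
  After 'push 8': [3, -8, 5, 8]
  After 'pop': [3, -8, 5]
  After 'push 13': [3, -8, 5, 13]
Program B final stack: [3, -8, 5, 13]
Same: yes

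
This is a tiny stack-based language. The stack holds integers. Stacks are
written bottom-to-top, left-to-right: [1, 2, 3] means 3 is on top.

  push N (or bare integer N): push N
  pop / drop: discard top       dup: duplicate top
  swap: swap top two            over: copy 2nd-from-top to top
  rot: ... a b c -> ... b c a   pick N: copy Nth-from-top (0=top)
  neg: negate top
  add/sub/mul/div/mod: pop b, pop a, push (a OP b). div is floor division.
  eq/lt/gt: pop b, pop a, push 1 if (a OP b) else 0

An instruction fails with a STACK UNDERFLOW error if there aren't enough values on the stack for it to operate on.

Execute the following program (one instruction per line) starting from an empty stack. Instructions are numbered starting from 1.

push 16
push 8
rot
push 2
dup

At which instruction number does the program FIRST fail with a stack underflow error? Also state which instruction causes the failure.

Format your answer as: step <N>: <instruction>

Step 1 ('push 16'): stack = [16], depth = 1
Step 2 ('push 8'): stack = [16, 8], depth = 2
Step 3 ('rot'): needs 3 value(s) but depth is 2 — STACK UNDERFLOW

Answer: step 3: rot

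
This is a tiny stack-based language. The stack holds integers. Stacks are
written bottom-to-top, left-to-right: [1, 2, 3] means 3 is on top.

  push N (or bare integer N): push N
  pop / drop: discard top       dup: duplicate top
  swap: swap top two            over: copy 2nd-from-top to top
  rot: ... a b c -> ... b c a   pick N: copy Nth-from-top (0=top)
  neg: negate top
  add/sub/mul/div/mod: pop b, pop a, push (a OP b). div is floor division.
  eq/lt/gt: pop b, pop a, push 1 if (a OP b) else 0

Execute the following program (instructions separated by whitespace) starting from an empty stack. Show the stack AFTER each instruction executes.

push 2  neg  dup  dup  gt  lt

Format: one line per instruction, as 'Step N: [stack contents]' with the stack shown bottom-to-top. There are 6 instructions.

Step 1: [2]
Step 2: [-2]
Step 3: [-2, -2]
Step 4: [-2, -2, -2]
Step 5: [-2, 0]
Step 6: [1]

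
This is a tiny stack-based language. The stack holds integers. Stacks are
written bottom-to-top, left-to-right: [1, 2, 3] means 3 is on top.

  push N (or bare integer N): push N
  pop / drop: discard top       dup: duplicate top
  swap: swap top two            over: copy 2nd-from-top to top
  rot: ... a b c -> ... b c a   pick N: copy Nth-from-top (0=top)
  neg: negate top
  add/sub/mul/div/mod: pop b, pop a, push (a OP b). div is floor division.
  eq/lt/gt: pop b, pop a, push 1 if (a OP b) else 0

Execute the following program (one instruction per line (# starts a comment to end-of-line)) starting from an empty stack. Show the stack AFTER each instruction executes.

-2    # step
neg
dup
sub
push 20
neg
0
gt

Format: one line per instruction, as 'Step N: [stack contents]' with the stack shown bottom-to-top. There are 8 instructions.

Step 1: [-2]
Step 2: [2]
Step 3: [2, 2]
Step 4: [0]
Step 5: [0, 20]
Step 6: [0, -20]
Step 7: [0, -20, 0]
Step 8: [0, 0]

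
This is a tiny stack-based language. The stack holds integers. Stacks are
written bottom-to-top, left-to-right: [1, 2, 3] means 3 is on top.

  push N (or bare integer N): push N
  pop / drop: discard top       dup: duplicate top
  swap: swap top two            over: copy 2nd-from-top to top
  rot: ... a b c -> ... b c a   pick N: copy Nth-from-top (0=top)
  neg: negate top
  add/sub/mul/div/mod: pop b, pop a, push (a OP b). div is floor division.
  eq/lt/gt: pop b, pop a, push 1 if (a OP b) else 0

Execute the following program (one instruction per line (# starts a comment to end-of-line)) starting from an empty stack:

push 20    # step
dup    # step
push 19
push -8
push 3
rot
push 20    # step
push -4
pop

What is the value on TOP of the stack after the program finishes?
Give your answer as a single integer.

Answer: 20

Derivation:
After 'push 20': [20]
After 'dup': [20, 20]
After 'push 19': [20, 20, 19]
After 'push -8': [20, 20, 19, -8]
After 'push 3': [20, 20, 19, -8, 3]
After 'rot': [20, 20, -8, 3, 19]
After 'push 20': [20, 20, -8, 3, 19, 20]
After 'push -4': [20, 20, -8, 3, 19, 20, -4]
After 'pop': [20, 20, -8, 3, 19, 20]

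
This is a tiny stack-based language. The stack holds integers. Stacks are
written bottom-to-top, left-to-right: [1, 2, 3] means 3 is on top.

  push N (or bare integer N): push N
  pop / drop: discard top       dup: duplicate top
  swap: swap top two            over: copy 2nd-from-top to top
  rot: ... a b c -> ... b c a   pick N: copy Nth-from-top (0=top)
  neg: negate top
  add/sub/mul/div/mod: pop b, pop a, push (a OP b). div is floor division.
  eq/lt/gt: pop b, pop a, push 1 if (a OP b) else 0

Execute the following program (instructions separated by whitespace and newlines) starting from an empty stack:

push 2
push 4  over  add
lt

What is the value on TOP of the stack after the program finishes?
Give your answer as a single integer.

After 'push 2': [2]
After 'push 4': [2, 4]
After 'over': [2, 4, 2]
After 'add': [2, 6]
After 'lt': [1]

Answer: 1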